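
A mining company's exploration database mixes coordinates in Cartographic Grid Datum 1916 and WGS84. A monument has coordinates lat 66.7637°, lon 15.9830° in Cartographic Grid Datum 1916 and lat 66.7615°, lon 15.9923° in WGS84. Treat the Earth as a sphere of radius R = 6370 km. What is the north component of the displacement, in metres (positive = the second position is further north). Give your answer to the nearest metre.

Δφ = 66.7615° − 66.7637° = -0.0022°; Δλ = 15.9923° − 15.9830° = +0.0093°.
1° along a meridian = πR/180 = 111177 m.
ΔN = Δφ × 111177 = -244.6 m; ΔE = Δλ × 111177 × cos(66.7637°) = +0.0093 × 111177 × 0.394524 = 407.9 m.

ΔN = -245 m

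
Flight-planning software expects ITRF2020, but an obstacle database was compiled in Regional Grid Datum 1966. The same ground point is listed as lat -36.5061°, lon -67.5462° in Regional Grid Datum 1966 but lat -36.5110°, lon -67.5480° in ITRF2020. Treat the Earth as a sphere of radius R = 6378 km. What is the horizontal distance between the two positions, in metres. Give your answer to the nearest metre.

Δφ = -36.5110° − -36.5061° = -0.0049°; Δλ = -67.5480° − -67.5462° = -0.0018°.
1° along a meridian = πR/180 = 111317 m.
ΔN = Δφ × 111317 = -545.5 m; ΔE = Δλ × 111317 × cos(-36.5061°) = -0.0018 × 111317 × 0.803794 = -161.1 m.
Distance = √(ΔE² + ΔN²) = √((-161.1)² + (-545.5)²) = 568.7 m.

569 m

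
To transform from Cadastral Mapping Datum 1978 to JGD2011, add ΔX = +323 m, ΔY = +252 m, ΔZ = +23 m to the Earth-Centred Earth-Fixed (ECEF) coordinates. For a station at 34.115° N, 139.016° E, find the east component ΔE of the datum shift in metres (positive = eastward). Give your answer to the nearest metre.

At φ = 34.115°, λ = 139.016°: sin φ = 0.560856, cos φ = 0.827914, sin λ = 0.655848, cos λ = -0.754893.
ΔE = −sin λ·ΔX + cos λ·ΔY = −(0.655848)·(323) + (-0.754893)·(252) = -402.07 m.

ΔE = -402 m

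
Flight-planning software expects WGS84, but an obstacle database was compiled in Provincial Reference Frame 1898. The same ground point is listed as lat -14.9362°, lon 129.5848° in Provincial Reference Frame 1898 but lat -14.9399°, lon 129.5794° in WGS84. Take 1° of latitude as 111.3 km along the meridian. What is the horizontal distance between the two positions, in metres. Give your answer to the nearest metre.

Δφ = -14.9399° − -14.9362° = -0.0037°; Δλ = 129.5794° − 129.5848° = -0.0054°.
ΔN = Δφ × 111300 = -411.8 m; ΔE = Δλ × 111300 × cos(-14.9362°) = -0.0054 × 111300 × 0.966213 = -580.7 m.
Distance = √(ΔE² + ΔN²) = √((-580.7)² + (-411.8)²) = 711.9 m.

712 m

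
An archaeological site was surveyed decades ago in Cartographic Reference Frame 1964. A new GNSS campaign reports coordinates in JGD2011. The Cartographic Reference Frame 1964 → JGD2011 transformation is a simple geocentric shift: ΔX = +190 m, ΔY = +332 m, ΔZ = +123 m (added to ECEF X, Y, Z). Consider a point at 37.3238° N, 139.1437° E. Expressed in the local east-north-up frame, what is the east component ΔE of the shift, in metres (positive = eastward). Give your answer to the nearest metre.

ΔE = -375 m

The local east axis at (φ, λ) is (−sin λ, cos λ, 0), so ΔE = −sin(139.1437°)·190 + cos(139.1437°)·332 = -375.40 m.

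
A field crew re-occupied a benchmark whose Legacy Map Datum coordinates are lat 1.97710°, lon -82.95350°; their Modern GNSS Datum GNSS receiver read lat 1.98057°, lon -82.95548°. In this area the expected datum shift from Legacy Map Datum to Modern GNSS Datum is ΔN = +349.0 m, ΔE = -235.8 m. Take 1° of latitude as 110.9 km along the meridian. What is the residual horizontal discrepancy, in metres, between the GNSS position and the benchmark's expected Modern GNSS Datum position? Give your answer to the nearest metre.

Observed coordinate differences: Δφ = +0.00347°, Δλ = -0.00198°.
Converting to metres (1° lat = 110900 m, cos φ = 0.999405): observed ΔN = 384.8 m, observed ΔE = -219.5 m.
Subtracting the expected shift leaves a residual of 384.8 − (349.0) = 35.8 m north and -219.5 − (-235.8) = 16.3 m east.
Residual distance = √(35.8² + 16.3²) = 39.4 m.

39 m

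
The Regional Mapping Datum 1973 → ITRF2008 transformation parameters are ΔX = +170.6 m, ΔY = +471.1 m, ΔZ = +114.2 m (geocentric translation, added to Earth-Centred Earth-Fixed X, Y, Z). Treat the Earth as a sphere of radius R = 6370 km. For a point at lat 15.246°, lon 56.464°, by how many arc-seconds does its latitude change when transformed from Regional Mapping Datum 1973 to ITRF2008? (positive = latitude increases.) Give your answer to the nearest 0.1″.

Δφ = -0.6″

sin φ = 0.262964, cos φ = 0.964806, sin λ = 0.833539, cos λ = 0.552461.
North component: ΔN = −sin φ cos λ·ΔX − sin φ sin λ·ΔY + cos φ·ΔZ = −(0.262964)(0.552461)(170.6) − (0.262964)(0.833539)(471.1) + (0.964806)(114.2) = -17.86 m.
1° of latitude spans πR/180 = 111177 m, so Δφ = -17.86 / 111177 × 3600 = -0.578″.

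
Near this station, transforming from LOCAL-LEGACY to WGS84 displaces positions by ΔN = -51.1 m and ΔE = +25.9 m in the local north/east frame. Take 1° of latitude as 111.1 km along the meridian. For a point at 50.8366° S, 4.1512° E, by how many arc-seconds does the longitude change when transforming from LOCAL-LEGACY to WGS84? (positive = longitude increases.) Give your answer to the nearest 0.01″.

Δλ = 1.33″

At latitude -50.8366°, cos φ = 0.631534.
1° of longitude at this latitude = 111.1 × cos φ = 70.16 km, so Δλ = 25.9 / 70163.4 = 0.0003691° = 1.329″.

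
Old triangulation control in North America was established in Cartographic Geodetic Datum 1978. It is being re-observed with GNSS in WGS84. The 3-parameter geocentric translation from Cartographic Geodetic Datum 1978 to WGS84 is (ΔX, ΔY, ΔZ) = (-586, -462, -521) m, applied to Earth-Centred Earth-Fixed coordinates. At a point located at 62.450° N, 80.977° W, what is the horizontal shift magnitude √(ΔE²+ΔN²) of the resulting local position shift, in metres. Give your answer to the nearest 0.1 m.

861.5 m

At φ = 62.450°, λ = -80.977°: sin φ = 0.886608, cos φ = 0.462523, sin λ = -0.987625, cos λ = 0.156831.
ΔE = −sin λ·ΔX + cos λ·ΔY = −(-0.987625)·(-586) + (0.156831)·(-462) = -651.20 m.
ΔN = −sin φ cos λ·ΔX − sin φ sin λ·ΔY + cos φ·ΔZ = −(0.886608)(0.156831)(-586) − (0.886608)(-0.987625)(-462) + (0.462523)(-521) = -564.04 m.
Horizontal magnitude = √(ΔE² + ΔN²) = √((-651.20)² + (-564.04)²) = 861.51 m.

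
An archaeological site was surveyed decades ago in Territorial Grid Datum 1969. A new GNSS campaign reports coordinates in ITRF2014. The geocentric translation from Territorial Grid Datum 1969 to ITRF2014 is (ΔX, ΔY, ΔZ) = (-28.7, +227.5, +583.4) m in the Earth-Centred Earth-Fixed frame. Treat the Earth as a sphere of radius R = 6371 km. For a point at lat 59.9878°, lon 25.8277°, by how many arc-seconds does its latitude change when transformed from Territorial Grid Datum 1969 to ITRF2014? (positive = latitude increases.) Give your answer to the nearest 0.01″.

Δφ = 7.39″

sin φ = 0.865919, cos φ = 0.500184, sin λ = 0.435666, cos λ = 0.900108.
North component: ΔN = −sin φ cos λ·ΔX − sin φ sin λ·ΔY + cos φ·ΔZ = −(0.865919)(0.900108)(-28.7) − (0.865919)(0.435666)(227.5) + (0.500184)(583.4) = 228.35 m.
1° of latitude spans πR/180 = 111195 m, so Δφ = 228.35 / 111195 × 3600 = 7.393″.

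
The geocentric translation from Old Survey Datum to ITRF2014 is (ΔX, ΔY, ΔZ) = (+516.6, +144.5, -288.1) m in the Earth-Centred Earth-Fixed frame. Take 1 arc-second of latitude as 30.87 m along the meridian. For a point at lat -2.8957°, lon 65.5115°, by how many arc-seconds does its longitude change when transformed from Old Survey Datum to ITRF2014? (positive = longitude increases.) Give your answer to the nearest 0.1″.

sin φ = -0.050518, cos φ = 0.998723, sin λ = 0.910044, cos λ = 0.414511.
East component: ΔE = −sin λ·ΔX + cos λ·ΔY = −(0.910044)(516.6) + (0.414511)(144.5) = -410.23 m.
1° of latitude spans 3600 × 30.87 = 111132 m; at latitude φ, 1° of longitude spans that × cos φ = 110990.1 m, so Δλ = -410.23 / 110990.1 × 3600 = -13.306″.

Δλ = -13.3″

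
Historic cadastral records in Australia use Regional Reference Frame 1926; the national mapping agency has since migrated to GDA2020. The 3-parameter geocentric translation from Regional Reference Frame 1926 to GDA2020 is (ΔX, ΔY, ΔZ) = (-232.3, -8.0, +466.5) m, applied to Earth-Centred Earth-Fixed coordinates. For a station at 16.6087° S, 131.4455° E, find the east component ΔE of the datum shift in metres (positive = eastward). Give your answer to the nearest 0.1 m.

The local east axis at (φ, λ) is (−sin λ, cos λ, 0), so ΔE = −sin(131.4455°)·(-232.3) + cos(131.4455°)·(-8.0) = 179.42 m.

ΔE = 179.4 m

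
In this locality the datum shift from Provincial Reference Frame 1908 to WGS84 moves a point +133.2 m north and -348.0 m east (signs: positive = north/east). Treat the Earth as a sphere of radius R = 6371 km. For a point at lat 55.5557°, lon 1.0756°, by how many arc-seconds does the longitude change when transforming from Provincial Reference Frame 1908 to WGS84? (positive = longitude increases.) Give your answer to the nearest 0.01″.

Δλ = -19.92″

At latitude 55.5557°, cos φ = 0.565605.
One radian of longitude at latitude φ spans R cos φ, so Δλ = ΔE / (R cos φ) = -348.0 / (6371000 × 0.565605) = -9.6574e-05 rad = -19.920″.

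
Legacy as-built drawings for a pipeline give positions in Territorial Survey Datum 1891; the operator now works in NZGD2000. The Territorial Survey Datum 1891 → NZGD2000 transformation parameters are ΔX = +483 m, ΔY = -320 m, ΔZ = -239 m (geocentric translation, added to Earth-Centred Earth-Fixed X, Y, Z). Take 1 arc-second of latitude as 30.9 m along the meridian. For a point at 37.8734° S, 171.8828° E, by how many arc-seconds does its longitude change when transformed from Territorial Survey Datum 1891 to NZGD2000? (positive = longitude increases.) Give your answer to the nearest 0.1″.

sin φ = -0.613919, cos φ = 0.789369, sin λ = 0.141198, cos λ = -0.989981.
East component: ΔE = −sin λ·ΔX + cos λ·ΔY = −(0.141198)(483) + (-0.989981)(-320) = 248.60 m.
1° of latitude spans 3600 × 30.90 = 111240 m; at latitude φ, 1° of longitude spans that × cos φ = 87809.4 m, so Δλ = 248.60 / 87809.4 × 3600 = 10.192″.

Δλ = 10.2″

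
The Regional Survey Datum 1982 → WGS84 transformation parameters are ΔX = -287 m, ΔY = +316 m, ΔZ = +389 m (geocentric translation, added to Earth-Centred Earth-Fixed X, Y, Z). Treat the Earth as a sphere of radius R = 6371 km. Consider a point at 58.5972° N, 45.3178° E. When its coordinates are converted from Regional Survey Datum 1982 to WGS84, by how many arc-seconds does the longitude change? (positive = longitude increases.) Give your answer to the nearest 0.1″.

sin φ = 0.853525, cos φ = 0.521051, sin λ = 0.711018, cos λ = 0.703174.
East component: ΔE = −sin λ·ΔX + cos λ·ΔY = −(0.711018)(-287) + (0.703174)(316) = 426.27 m.
1° of latitude spans πR/180 = 111195 m; at latitude φ, 1° of longitude spans that × cos φ = 57938.3 m, so Δλ = 426.27 / 57938.3 × 3600 = 26.486″.

Δλ = 26.5″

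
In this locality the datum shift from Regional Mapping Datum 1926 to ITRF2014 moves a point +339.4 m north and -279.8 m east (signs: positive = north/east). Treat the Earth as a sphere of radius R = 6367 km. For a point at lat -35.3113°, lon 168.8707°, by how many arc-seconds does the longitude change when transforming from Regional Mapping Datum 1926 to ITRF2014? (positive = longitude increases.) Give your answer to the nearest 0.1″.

Δλ = -11.1″

At latitude -35.3113°, cos φ = 0.816024.
One radian of longitude at latitude φ spans R cos φ, so Δλ = ΔE / (R cos φ) = -279.8 / (6367000 × 0.816024) = -5.3853e-05 rad = -11.108″.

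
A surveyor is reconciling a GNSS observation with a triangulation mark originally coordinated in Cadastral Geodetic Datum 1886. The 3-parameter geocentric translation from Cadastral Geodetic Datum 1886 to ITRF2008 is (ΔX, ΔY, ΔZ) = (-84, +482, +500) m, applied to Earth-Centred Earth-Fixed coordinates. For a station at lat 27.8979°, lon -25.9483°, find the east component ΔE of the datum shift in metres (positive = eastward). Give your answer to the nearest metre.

ΔE = 397 m

At φ = 27.8979°, λ = -25.9483°: sin φ = 0.467897, cos φ = 0.883783, sin λ = -0.437560, cos λ = 0.899189.
ΔE = −sin λ·ΔX + cos λ·ΔY = −(-0.437560)·(-84) + (0.899189)·(482) = 396.65 m.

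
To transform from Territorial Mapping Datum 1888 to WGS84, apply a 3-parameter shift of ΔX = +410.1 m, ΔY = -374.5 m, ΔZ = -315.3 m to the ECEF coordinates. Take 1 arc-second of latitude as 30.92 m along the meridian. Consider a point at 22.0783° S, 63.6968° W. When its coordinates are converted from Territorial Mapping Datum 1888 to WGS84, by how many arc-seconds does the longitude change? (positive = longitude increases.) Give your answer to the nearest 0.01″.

sin φ = -0.375873, cos φ = 0.926671, sin λ = -0.896462, cos λ = 0.443121.
East component: ΔE = −sin λ·ΔX + cos λ·ΔY = −(-0.896462)(410.1) + (0.443121)(-374.5) = 201.69 m.
1° of latitude spans 3600 × 30.92 = 111312 m; at latitude φ, 1° of longitude spans that × cos φ = 103149.6 m, so Δλ = 201.69 / 103149.6 × 3600 = 7.039″.

Δλ = 7.04″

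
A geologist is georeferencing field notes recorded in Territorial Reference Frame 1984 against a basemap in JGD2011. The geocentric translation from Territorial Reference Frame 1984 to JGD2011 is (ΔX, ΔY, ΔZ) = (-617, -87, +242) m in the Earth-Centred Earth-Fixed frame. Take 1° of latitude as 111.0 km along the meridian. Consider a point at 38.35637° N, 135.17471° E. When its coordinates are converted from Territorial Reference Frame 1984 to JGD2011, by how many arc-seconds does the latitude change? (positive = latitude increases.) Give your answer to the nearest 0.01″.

Δφ = -1.42″

sin φ = 0.620551, cos φ = 0.784166, sin λ = 0.704947, cos λ = -0.709260.
North component: ΔN = −sin φ cos λ·ΔX − sin φ sin λ·ΔY + cos φ·ΔZ = −(0.620551)(-0.709260)(-617) − (0.620551)(0.704947)(-87) + (0.784166)(242) = -43.73 m.
1° of latitude spans 111000 m, so Δφ = -43.73 / 111000 × 3600 = -1.418″.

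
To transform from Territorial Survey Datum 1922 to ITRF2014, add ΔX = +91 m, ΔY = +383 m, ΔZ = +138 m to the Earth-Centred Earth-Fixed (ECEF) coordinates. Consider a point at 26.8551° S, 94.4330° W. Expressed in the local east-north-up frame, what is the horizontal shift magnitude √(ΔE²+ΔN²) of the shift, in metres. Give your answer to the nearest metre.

The local east axis at (φ, λ) is (−sin λ, cos λ, 0), so ΔE = −sin(-94.4330°)·91 + cos(-94.4330°)·383 = 61.12 m.
The local north axis is (−sin φ cos λ, −sin φ sin λ, cos φ), giving ΔN = -3.177 − 172.497 + 123.117 = -52.56 m.
Horizontal magnitude = √(ΔE² + ΔN²) = √(61.12² + (-52.56)²) = 80.61 m.

81 m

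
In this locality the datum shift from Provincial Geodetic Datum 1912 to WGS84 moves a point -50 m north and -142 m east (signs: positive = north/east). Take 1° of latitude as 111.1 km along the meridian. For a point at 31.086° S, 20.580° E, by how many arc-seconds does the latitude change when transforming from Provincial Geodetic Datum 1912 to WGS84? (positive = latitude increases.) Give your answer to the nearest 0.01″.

Δφ = -1.62″

1° of latitude = 111.1 km, so Δφ = -50.0 / 111100 = -0.0004500° = -1.620″.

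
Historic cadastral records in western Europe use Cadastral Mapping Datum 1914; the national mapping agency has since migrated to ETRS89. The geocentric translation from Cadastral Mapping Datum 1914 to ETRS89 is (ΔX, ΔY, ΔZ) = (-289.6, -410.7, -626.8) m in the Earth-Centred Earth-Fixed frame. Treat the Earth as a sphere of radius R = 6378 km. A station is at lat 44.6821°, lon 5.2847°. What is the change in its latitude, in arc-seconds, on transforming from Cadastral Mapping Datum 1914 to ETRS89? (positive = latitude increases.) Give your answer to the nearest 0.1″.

sin φ = 0.703173, cos φ = 0.711019, sin λ = 0.092105, cos λ = 0.995749.
North component: ΔN = −sin φ cos λ·ΔX − sin φ sin λ·ΔY + cos φ·ΔZ = −(0.703173)(0.995749)(-289.6) − (0.703173)(0.092105)(-410.7) + (0.711019)(-626.8) = -216.29 m.
1° of latitude spans πR/180 = 111317 m, so Δφ = -216.29 / 111317 × 3600 = -6.995″.

Δφ = -7.0″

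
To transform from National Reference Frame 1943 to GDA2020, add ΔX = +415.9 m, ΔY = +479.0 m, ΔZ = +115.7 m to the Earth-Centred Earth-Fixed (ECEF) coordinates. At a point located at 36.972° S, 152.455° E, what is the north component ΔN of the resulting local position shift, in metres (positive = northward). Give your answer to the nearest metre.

The local north axis is (−sin φ cos λ, −sin φ sin λ, cos φ), giving ΔN = -221.779 + 133.222 + 92.436 = 3.88 m.

ΔN = 4 m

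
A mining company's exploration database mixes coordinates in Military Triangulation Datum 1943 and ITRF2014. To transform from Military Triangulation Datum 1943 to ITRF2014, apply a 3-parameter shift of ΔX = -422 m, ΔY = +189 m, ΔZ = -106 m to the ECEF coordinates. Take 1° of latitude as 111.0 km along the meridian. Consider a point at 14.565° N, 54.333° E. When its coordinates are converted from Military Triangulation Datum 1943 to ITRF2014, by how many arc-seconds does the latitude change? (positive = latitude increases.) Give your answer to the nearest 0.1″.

Δφ = -2.6″

sin φ = 0.251478, cos φ = 0.967863, sin λ = 0.812419, cos λ = 0.583073.
North component: ΔN = −sin φ cos λ·ΔX − sin φ sin λ·ΔY + cos φ·ΔZ = −(0.251478)(0.583073)(-422) − (0.251478)(0.812419)(189) + (0.967863)(-106) = -79.33 m.
1° of latitude spans 111000 m, so Δφ = -79.33 / 111000 × 3600 = -2.573″.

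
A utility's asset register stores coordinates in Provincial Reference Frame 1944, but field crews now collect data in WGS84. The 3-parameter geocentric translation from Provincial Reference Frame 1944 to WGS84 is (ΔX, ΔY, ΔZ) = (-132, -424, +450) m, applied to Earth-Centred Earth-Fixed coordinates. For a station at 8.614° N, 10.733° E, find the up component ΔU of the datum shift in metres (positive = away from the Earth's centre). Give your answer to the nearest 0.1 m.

The local up (radial) axis is (cos φ cos λ, cos φ sin λ, sin φ), giving ΔU = -128.228 − 78.072 + 67.400 = -138.90 m.

ΔU = -138.9 m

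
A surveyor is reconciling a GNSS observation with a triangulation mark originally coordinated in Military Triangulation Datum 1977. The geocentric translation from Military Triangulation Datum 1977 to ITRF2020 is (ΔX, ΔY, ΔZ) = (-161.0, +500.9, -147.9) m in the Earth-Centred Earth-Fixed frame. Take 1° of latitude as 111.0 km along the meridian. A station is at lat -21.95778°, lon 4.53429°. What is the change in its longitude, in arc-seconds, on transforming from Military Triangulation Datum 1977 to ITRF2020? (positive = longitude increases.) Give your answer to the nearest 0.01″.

sin φ = -0.373923, cos φ = 0.927460, sin λ = 0.079056, cos λ = 0.996870.
East component: ΔE = −sin λ·ΔX + cos λ·ΔY = −(0.079056)(-161.0) + (0.996870)(500.9) = 512.06 m.
1° of latitude spans 111000 m; at latitude φ, 1° of longitude spans that × cos φ = 102948.0 m, so Δλ = 512.06 / 102948.0 × 3600 = 17.906″.

Δλ = 17.91″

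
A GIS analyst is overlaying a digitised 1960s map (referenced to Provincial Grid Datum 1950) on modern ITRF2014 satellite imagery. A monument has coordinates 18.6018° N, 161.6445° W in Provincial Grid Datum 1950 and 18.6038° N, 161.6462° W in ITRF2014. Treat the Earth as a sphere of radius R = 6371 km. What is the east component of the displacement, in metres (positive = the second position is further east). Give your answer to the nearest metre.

ΔE = -179 m

Δφ = 18.6038° − 18.6018° = +0.0020°; Δλ = -161.6462° − -161.6445° = -0.0017°.
1° along a meridian = πR/180 = 111195 m.
ΔN = Δφ × 111195 = 222.4 m; ΔE = Δλ × 111195 × cos(18.6018°) = -0.0017 × 111195 × 0.947758 = -179.2 m.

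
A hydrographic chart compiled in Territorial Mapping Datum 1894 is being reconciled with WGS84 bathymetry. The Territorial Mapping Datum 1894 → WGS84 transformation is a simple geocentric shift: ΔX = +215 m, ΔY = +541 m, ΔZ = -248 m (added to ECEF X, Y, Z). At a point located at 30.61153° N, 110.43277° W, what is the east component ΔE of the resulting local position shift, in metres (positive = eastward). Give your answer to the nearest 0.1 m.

ΔE = 12.6 m

The local east axis at (φ, λ) is (−sin λ, cos λ, 0), so ΔE = −sin(-110.43277°)·215 + cos(-110.43277°)·541 = 12.61 m.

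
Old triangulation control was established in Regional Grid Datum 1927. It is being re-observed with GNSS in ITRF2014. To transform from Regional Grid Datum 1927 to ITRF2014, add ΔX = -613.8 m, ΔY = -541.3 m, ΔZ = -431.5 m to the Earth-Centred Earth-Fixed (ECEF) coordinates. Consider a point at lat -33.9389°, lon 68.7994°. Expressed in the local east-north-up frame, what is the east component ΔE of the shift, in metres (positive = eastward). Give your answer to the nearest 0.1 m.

ΔE = 376.5 m

At φ = -33.9389°, λ = 68.7994°: sin φ = -0.558309, cos φ = 0.829633, sin λ = 0.932320, cos λ = 0.361634.
ΔE = −sin λ·ΔX + cos λ·ΔY = −(0.932320)·(-613.8) + (0.361634)·(-541.3) = 376.51 m.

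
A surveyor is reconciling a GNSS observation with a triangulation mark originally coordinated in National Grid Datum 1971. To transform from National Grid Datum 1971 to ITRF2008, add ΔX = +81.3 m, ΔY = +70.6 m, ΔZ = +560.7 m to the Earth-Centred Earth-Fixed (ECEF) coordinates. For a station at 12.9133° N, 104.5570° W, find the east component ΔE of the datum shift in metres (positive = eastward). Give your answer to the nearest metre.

The local east axis at (φ, λ) is (−sin λ, cos λ, 0), so ΔE = −sin(-104.5570°)·81.3 + cos(-104.5570°)·70.6 = 60.95 m.

ΔE = 61 m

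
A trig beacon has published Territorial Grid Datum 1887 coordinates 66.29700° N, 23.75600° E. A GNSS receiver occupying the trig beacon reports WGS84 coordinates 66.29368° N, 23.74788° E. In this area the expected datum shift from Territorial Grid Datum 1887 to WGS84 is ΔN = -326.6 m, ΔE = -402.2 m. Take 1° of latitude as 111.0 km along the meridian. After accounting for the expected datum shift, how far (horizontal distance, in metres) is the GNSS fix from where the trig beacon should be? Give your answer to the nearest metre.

58 m

Observed coordinate differences: Δφ = -0.00332°, Δλ = -0.00812°.
Converting to metres (1° lat = 111000 m, cos φ = 0.401996): observed ΔN = -368.5 m, observed ΔE = -362.3 m.
Subtracting the expected shift leaves a residual of -368.5 − (-326.6) = -41.9 m north and -362.3 − (-402.2) = 39.9 m east.
Residual distance = √((-41.9)² + 39.9²) = 57.9 m.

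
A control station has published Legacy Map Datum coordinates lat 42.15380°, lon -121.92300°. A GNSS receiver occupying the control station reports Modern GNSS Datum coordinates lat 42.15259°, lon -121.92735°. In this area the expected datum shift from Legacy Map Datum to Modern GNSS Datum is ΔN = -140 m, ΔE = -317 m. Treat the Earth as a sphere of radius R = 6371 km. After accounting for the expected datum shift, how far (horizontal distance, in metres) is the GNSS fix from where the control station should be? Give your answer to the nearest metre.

42 m

Observed coordinate differences: Δφ = -0.00121°, Δλ = -0.00435°.
Converting to metres (1° lat = 111195 m, cos φ = 0.741346): observed ΔN = -134.5 m, observed ΔE = -358.6 m.
Subtracting the expected shift leaves a residual of -134.5 − (-140) = 5.5 m north and -358.6 − (-317) = -41.6 m east.
Residual distance = √(5.5² + (-41.6)²) = 41.9 m.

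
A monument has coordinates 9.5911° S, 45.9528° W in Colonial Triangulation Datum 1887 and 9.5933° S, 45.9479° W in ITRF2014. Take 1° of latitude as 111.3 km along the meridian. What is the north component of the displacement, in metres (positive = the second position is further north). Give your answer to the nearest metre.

ΔN = -245 m

Δφ = -9.5933° − -9.5911° = -0.0022°; Δλ = -45.9479° − -45.9528° = +0.0049°.
ΔN = Δφ × 111300 = -244.9 m; ΔE = Δλ × 111300 × cos(-9.5911°) = +0.0049 × 111300 × 0.986022 = 537.7 m.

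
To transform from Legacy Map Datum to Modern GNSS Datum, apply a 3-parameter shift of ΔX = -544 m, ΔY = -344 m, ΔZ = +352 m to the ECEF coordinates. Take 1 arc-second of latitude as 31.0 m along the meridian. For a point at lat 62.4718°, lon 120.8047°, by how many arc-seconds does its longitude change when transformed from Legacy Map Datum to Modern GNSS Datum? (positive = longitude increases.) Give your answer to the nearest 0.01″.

Δλ = 44.91″

sin φ = 0.886783, cos φ = 0.462185, sin λ = 0.858918, cos λ = -0.512113.
East component: ΔE = −sin λ·ΔX + cos λ·ΔY = −(0.858918)(-544) + (-0.512113)(-344) = 643.42 m.
1° of latitude spans 3600 × 31.00 = 111600 m; at latitude φ, 1° of longitude spans that × cos φ = 51579.9 m, so Δλ = 643.42 / 51579.9 × 3600 = 44.907″.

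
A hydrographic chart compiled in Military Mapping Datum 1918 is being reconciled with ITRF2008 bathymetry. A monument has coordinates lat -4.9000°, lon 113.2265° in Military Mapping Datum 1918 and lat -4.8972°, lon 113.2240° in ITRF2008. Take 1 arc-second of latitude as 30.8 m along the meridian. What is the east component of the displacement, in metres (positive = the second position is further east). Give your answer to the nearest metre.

Δφ = -4.8972° − -4.9000° = +0.0028°; Δλ = 113.2240° − 113.2265° = -0.0025°.
1° of latitude = 3600 × 30.80 = 110880 m.
ΔN = Δφ × 110880 = 310.5 m; ΔE = Δλ × 110880 × cos(-4.9000°) = -0.0025 × 110880 × 0.996345 = -276.2 m.

ΔE = -276 m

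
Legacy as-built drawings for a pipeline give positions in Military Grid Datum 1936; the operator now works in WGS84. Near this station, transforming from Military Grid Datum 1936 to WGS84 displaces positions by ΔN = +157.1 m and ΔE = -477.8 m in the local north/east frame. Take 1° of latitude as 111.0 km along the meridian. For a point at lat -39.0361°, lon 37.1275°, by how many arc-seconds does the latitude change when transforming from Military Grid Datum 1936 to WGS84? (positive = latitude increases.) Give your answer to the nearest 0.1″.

1° of latitude = 111.0 km, so Δφ = 157.1 / 111000 = 0.0014153° = 5.095″.

Δφ = 5.1″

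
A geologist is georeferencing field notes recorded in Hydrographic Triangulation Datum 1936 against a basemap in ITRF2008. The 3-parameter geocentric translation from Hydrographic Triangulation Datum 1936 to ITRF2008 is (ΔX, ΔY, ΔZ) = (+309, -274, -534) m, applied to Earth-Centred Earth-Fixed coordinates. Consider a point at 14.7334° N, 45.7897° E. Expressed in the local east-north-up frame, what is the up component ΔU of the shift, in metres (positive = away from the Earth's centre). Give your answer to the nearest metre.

The local up (radial) axis is (cos φ cos λ, cos φ sin λ, sin φ), giving ΔU = 208.379 − 189.941 − 135.808 = -117.37 m.

ΔU = -117 m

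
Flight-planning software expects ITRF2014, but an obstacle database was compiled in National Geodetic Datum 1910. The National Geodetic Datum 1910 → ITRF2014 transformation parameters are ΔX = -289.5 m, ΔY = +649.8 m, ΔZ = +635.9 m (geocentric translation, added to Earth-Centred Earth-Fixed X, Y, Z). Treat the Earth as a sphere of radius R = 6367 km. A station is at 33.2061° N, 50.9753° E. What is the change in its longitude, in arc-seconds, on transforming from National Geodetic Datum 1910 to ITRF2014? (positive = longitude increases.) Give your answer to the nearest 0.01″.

Δλ = 24.55″

sin φ = 0.547652, cos φ = 0.836706, sin λ = 0.776875, cos λ = 0.629655.
East component: ΔE = −sin λ·ΔX + cos λ·ΔY = −(0.776875)(-289.5) + (0.629655)(649.8) = 634.06 m.
1° of latitude spans πR/180 = 111125 m; at latitude φ, 1° of longitude spans that × cos φ = 92979.1 m, so Δλ = 634.06 / 92979.1 × 3600 = 24.550″.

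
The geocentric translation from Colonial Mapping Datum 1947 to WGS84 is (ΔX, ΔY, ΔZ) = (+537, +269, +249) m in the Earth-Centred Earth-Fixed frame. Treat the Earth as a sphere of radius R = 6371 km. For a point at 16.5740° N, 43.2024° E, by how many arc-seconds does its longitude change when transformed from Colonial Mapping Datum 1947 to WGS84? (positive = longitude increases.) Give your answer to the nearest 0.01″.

Δλ = -5.79″

sin φ = 0.285253, cos φ = 0.958452, sin λ = 0.684578, cos λ = 0.728940.
East component: ΔE = −sin λ·ΔX + cos λ·ΔY = −(0.684578)(537) + (0.728940)(269) = -171.53 m.
1° of latitude spans πR/180 = 111195 m; at latitude φ, 1° of longitude spans that × cos φ = 106575.0 m, so Δλ = -171.53 / 106575.0 × 3600 = -5.794″.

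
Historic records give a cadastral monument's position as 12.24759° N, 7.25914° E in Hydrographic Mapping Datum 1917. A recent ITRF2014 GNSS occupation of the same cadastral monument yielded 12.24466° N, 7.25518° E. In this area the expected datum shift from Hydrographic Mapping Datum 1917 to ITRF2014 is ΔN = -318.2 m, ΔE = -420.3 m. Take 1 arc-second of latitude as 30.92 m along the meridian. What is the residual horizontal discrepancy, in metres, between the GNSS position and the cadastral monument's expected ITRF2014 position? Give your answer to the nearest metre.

13 m

Observed coordinate differences: Δφ = -0.00293°, Δλ = -0.00396°.
Converting to metres (1° lat = 111312 m, cos φ = 0.977240): observed ΔN = -326.1 m, observed ΔE = -430.8 m.
Subtracting the expected shift leaves a residual of -326.1 − (-318.2) = -7.9 m north and -430.8 − (-420.3) = -10.5 m east.
Residual distance = √((-7.9)² + (-10.5)²) = 13.1 m.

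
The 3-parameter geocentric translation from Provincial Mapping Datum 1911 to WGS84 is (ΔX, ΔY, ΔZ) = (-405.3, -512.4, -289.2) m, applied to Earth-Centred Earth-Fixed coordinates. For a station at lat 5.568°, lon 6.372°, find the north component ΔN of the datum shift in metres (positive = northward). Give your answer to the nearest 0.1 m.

At φ = 5.568°, λ = 6.372°: sin φ = 0.097027, cos φ = 0.995282, sin λ = 0.110983, cos λ = 0.993822.
ΔN = −sin φ cos λ·ΔX − sin φ sin λ·ΔY + cos φ·ΔZ = −(0.097027)(0.993822)(-405.3) − (0.097027)(0.110983)(-512.4) + (0.995282)(-289.2) = -243.24 m.

ΔN = -243.2 m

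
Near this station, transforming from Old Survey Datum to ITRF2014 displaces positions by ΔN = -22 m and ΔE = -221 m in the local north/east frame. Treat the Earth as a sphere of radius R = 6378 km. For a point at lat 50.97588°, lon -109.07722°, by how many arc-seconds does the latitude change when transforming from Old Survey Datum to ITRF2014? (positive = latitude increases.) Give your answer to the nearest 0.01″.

On a sphere of radius R, 1 rad of latitude = R, so Δφ = ΔN / R = -22.0 / 6378000 = -3.4494e-06 rad = -0.711″.

Δφ = -0.71″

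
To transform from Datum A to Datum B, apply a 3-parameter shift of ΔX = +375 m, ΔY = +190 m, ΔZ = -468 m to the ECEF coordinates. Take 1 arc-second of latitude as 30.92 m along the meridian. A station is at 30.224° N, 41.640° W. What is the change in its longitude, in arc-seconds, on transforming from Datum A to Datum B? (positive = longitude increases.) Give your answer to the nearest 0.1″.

sin φ = 0.503382, cos φ = 0.864064, sin λ = -0.664448, cos λ = 0.747334.
East component: ΔE = −sin λ·ΔX + cos λ·ΔY = −(-0.664448)(375) + (0.747334)(190) = 391.16 m.
1° of latitude spans 3600 × 30.92 = 111312 m; at latitude φ, 1° of longitude spans that × cos φ = 96180.7 m, so Δλ = 391.16 / 96180.7 × 3600 = 14.641″.

Δλ = 14.6″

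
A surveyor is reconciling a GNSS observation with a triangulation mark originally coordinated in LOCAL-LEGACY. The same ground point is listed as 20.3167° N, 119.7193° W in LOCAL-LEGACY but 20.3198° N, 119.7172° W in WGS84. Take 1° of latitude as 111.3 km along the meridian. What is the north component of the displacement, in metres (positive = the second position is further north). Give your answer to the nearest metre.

Δφ = 20.3198° − 20.3167° = +0.0031°; Δλ = -119.7172° − -119.7193° = +0.0021°.
ΔN = Δφ × 111300 = 345.0 m; ΔE = Δλ × 111300 × cos(20.3167°) = +0.0021 × 111300 × 0.937788 = 219.2 m.

ΔN = 345 m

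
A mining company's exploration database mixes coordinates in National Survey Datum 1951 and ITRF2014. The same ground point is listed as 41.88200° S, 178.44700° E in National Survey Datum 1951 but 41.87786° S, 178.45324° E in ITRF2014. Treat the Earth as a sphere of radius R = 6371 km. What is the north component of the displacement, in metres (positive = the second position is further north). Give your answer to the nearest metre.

ΔN = 460 m

Δφ = -41.87786° − -41.88200° = +0.00414°; Δλ = 178.45324° − 178.44700° = +0.00624°.
1° along a meridian = πR/180 = 111195 m.
ΔN = Δφ × 111195 = 460.3 m; ΔE = Δλ × 111195 × cos(-41.88200°) = +0.00624 × 111195 × 0.744521 = 516.6 m.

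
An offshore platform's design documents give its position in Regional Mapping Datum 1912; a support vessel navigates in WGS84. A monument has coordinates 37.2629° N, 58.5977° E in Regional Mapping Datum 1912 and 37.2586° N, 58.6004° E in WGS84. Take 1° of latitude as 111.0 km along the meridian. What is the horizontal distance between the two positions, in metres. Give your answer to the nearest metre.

534 m

Δφ = 37.2586° − 37.2629° = -0.0043°; Δλ = 58.6004° − 58.5977° = +0.0027°.
ΔN = Δφ × 111000 = -477.3 m; ΔE = Δλ × 111000 × cos(37.2629°) = +0.0027 × 111000 × 0.795866 = 238.5 m.
Distance = √(ΔE² + ΔN²) = √(238.5² + (-477.3)²) = 533.6 m.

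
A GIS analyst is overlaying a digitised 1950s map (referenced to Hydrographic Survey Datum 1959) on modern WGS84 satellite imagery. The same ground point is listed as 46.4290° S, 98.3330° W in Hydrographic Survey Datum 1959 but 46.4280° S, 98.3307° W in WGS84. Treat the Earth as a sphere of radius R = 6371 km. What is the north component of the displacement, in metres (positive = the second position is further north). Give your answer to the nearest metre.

ΔN = 111 m

Δφ = -46.4280° − -46.4290° = +0.0010°; Δλ = -98.3307° − -98.3330° = +0.0023°.
1° along a meridian = πR/180 = 111195 m.
ΔN = Δφ × 111195 = 111.2 m; ΔE = Δλ × 111195 × cos(-46.4290°) = +0.0023 × 111195 × 0.689253 = 176.3 m.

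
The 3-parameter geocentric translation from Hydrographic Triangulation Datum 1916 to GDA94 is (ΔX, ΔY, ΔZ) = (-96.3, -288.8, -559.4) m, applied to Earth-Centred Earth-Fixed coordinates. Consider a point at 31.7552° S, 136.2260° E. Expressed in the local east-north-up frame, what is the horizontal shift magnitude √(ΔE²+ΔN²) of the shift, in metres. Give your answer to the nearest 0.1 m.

At φ = -31.7552°, λ = 136.2260°: sin φ = -0.526291, cos φ = 0.850304, sin λ = 0.691816, cos λ = -0.722074.
ΔE = −sin λ·ΔX + cos λ·ΔY = −(0.691816)·(-96.3) + (-0.722074)·(-288.8) = 275.16 m.
ΔN = −sin φ cos λ·ΔX − sin φ sin λ·ΔY + cos φ·ΔZ = −(-0.526291)(-0.722074)(-96.3) − (-0.526291)(0.691816)(-288.8) + (0.850304)(-559.4) = -544.22 m.
Horizontal magnitude = √(ΔE² + ΔN²) = √(275.16² + (-544.22)²) = 609.82 m.

609.8 m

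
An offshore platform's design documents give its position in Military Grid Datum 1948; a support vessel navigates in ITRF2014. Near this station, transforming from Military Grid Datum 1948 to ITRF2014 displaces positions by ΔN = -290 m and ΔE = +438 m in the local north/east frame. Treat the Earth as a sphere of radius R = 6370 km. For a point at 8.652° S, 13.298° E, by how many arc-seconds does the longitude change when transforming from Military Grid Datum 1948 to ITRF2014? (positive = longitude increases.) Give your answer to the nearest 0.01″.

At latitude -8.652°, cos φ = 0.988620.
One radian of longitude at latitude φ spans R cos φ, so Δλ = ΔE / (R cos φ) = 438.0 / (6370000 × 0.988620) = 6.9551e-05 rad = 14.346″.

Δλ = 14.35″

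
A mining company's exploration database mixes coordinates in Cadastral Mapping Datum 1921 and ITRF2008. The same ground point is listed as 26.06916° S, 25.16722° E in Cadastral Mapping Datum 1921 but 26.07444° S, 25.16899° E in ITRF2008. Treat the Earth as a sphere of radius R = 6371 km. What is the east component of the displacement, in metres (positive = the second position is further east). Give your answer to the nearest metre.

Δφ = -26.07444° − -26.06916° = -0.00528°; Δλ = 25.16899° − 25.16722° = +0.00177°.
1° along a meridian = πR/180 = 111195 m.
ΔN = Δφ × 111195 = -587.1 m; ΔE = Δλ × 111195 × cos(-26.06916°) = +0.00177 × 111195 × 0.898264 = 176.8 m.

ΔE = 177 m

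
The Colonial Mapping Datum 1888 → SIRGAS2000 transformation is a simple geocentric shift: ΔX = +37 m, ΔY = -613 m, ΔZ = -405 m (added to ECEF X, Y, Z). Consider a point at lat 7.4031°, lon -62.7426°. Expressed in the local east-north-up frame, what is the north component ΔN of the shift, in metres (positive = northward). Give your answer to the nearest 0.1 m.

ΔN = -474.0 m

At φ = 7.4031°, λ = -62.7426°: sin φ = 0.128849, cos φ = 0.991664, sin λ = -0.888958, cos λ = 0.457989.
ΔN = −sin φ cos λ·ΔX − sin φ sin λ·ΔY + cos φ·ΔZ = −(0.128849)(0.457989)(37) − (0.128849)(-0.888958)(-613) + (0.991664)(-405) = -474.02 m.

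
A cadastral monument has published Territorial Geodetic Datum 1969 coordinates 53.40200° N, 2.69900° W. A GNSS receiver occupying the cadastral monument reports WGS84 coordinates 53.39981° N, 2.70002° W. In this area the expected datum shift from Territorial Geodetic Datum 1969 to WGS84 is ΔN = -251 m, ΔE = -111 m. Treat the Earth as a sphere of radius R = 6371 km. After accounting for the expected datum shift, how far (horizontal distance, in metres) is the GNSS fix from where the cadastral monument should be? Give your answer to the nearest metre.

44 m

Observed coordinate differences: Δφ = -0.00219°, Δλ = -0.00102°.
Converting to metres (1° lat = 111195 m, cos φ = 0.596197): observed ΔN = -243.5 m, observed ΔE = -67.6 m.
Subtracting the expected shift leaves a residual of -243.5 − (-251) = 7.5 m north and -67.6 − (-111) = 43.4 m east.
Residual distance = √(7.5² + 43.4²) = 44.0 m.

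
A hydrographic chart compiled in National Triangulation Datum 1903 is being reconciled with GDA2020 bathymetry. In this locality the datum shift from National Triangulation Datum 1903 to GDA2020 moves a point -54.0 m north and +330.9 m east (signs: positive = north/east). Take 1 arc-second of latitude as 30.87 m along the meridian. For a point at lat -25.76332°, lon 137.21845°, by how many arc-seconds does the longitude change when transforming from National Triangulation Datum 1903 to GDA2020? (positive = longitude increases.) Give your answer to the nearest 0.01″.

At latitude -25.76332°, cos φ = 0.900597.
1″ of longitude at this latitude = 30.87 × cos φ = 27.8014 m, so Δλ = 330.9 / 27.8014 = 11.902″.

Δλ = 11.90″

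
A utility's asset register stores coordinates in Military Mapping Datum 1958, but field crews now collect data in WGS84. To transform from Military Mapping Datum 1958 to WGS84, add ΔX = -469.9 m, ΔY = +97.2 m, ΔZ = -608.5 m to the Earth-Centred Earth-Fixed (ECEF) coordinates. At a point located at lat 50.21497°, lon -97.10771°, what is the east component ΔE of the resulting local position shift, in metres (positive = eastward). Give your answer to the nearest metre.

The local east axis at (φ, λ) is (−sin λ, cos λ, 0), so ΔE = −sin(-97.10771°)·(-469.9) + cos(-97.10771°)·97.2 = -478.32 m.

ΔE = -478 m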